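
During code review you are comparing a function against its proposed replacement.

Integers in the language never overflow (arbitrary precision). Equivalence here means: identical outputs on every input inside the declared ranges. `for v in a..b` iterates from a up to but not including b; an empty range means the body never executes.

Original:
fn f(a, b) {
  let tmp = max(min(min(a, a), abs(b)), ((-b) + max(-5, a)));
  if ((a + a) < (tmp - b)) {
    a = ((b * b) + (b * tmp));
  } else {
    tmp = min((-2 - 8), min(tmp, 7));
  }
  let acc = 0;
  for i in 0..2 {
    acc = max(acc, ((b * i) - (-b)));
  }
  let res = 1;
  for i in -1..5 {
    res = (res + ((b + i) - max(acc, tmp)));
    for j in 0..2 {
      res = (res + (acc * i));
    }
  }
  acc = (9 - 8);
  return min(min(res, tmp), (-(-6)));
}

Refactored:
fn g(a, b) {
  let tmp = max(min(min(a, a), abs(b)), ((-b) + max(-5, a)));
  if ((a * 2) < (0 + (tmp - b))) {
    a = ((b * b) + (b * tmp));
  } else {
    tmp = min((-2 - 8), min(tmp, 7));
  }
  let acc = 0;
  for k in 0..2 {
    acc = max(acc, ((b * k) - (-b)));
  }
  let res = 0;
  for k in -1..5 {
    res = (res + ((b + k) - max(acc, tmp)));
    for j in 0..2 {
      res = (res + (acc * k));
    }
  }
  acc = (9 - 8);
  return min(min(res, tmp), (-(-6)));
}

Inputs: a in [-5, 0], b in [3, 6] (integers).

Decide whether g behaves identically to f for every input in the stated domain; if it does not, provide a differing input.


Although `1` became `0`, no input in the stated domain can expose it; all 24 inputs agree.
verdict: equivalent


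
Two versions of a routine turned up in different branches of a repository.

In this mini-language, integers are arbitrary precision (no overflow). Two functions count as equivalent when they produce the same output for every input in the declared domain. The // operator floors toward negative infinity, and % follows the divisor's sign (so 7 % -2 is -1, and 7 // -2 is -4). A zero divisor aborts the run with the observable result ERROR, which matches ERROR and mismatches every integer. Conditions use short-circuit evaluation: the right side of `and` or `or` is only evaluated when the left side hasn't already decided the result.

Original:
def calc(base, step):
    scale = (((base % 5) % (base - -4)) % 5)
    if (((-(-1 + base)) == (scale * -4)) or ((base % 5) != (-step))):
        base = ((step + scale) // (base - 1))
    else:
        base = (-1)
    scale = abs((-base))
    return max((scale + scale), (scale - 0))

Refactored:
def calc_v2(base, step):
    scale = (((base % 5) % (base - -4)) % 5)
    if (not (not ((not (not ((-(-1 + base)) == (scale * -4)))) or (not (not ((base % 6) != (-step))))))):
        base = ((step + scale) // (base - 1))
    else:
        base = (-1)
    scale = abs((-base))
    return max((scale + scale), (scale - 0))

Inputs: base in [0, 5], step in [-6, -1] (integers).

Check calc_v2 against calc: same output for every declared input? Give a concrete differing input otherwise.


There is a counterexample at base=5, step=-5: 4 on one side, 2 on the other.
calc: scale = 0; (((-(-1 + base)) == (scale * -4)) or ((base % 5) != (-step))) -> true; base = -2; scale = 2; return 4
calc_v2: scale = 0; (not (not ((not (not ((-(-1 + base)) == (scale * -4)))) or (not (not ((base % 6) != (-step))))))) -> false; base = -1; scale = 1; return 2
verdict: not equivalent; witness: base=5, step=-5


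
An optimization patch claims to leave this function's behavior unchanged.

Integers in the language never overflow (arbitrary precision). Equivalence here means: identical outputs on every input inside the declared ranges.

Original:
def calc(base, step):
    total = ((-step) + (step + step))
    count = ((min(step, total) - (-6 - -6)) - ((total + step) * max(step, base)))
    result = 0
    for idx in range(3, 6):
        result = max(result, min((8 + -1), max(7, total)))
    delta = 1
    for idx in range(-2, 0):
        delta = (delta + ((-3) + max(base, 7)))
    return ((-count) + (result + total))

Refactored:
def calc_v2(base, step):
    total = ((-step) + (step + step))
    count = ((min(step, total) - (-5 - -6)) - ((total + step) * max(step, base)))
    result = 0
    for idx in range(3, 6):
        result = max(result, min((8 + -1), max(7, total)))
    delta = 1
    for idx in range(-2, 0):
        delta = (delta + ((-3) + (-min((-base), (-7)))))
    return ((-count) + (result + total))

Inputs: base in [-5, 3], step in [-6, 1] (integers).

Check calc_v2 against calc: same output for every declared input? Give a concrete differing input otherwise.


These are not equivalent — on base=-5, step=-6 the outputs split (67 vs 68).
calc: total = -6; count = -66; result = 0; [idx=3]; result = 7; [idx=4]; result = 7; [idx=5]; result = 7; delta = 1; [idx=-2]; delta = 5; [idx=-1]; delta = 9; return 67
calc_v2: total = -6; count = -67; result = 0; [idx=3]; result = 7; [idx=4]; result = 7; [idx=5]; result = 7; delta = 1; [idx=-2]; delta = 5; [idx=-1]; delta = 9; return 68
verdict: not equivalent; witness: base=-5, step=-6


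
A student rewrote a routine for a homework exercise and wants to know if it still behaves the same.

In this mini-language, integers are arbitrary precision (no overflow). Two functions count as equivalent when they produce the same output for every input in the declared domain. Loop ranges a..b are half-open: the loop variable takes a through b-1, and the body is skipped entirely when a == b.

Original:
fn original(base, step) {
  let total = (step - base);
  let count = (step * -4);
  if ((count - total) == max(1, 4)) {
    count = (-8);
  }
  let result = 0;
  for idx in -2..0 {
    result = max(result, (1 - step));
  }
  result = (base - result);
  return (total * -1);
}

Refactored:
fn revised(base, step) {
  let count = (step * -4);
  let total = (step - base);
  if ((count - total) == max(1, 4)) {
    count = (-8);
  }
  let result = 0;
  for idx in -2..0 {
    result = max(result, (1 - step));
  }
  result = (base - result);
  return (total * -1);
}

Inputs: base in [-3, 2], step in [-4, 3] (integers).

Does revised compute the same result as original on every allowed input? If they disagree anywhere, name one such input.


Side by side, the visible changes include: same computation, different form.
One worked example (base=2, step=3) — original: total=1, then count=-12, then ((count - total) == max(1, 4)) is false, then result=0, then (idx=-2), then result=0, then (idx=-1), then result=0, then result=2, then returns -1; revised: count=-12, then total=1, then ((count - total) == max(1, 4)) is false, then result=0, then (idx=-2), then result=0, then (idx=-1), then result=0, then result=2, then returns -1; agreement on -1.
An exhaustive pass over the 48 declared inputs shows identical outputs.
verdict: equivalent


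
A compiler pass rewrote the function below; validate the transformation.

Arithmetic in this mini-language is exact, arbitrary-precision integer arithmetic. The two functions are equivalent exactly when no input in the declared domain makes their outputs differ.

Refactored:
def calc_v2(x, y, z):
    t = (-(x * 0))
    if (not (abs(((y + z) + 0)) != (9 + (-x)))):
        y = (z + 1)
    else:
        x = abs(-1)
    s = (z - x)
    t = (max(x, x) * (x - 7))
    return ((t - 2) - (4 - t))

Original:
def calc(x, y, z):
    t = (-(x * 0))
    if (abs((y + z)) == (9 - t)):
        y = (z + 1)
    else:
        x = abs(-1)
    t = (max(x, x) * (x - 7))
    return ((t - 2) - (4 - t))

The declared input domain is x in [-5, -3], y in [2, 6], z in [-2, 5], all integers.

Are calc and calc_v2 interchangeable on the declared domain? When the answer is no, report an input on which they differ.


Run the pair on x=-5, y=4, z=5.
calc: t := 0 | (abs((y + z)) == (9 - t)): true | y := 6 | t := 60 | result 114
calc_v2: t := 0 | (not (abs(((y + z) + 0)) != (9 + (-x)))): false | x := 1 | s := 4 | t := -6 | result -18
114 vs -18 — the two versions disagree here.
verdict: not equivalent; witness: x=-5, y=4, z=5


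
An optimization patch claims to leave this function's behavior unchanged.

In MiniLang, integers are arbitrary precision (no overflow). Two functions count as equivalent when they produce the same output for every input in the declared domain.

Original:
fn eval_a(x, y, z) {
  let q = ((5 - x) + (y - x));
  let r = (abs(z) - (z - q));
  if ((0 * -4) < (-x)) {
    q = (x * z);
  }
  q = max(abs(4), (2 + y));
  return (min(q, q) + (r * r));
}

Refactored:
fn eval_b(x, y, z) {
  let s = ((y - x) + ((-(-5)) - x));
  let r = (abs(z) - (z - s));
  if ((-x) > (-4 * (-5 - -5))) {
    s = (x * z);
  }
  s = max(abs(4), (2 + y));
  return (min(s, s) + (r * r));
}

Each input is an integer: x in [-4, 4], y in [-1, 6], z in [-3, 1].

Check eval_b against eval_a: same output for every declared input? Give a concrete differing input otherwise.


Changes here: arithmetic usage differs, plus comparison usage differs, plus local variable names differ, plus constant usage differs; the full 360-point sweep finds no disagreement.
verdict: equivalent


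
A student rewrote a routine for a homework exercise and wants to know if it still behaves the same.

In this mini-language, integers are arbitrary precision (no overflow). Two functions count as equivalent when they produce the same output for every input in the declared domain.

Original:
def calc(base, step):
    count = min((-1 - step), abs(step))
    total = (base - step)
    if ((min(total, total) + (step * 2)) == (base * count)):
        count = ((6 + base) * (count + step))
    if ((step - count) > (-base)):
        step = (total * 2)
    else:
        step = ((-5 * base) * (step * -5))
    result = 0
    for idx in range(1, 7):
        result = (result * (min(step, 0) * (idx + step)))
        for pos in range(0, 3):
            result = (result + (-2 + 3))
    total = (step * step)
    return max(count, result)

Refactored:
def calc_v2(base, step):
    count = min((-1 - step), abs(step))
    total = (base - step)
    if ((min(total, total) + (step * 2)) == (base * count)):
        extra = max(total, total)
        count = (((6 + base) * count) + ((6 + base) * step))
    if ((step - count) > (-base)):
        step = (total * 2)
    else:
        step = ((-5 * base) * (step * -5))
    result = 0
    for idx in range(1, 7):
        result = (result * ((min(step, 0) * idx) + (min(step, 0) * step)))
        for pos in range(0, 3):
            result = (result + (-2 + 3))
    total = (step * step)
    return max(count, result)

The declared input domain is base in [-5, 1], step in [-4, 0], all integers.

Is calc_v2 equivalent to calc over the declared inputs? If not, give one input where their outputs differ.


Although min/max/abs usage differs, statement counts differ, arithmetic usage differs, local variable names differ, constant usage differs, 35/35 inputs agree.
verdict: equivalent


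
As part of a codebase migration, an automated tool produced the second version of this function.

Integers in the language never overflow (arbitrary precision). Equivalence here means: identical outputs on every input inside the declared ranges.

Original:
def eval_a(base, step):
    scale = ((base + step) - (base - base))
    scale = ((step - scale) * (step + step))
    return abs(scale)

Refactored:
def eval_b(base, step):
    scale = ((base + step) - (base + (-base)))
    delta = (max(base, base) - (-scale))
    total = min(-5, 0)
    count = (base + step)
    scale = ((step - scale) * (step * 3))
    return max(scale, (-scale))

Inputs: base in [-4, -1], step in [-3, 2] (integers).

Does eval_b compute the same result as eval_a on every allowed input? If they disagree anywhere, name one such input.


Take base=-4, step=-3.
eval_a: scale = -7; scale = -24; return 24
eval_b: scale = -7; delta = -11; total = -5; count = -7; scale = -36; return 36
24 != 36, so the rewrite changes behavior.
verdict: not equivalent; witness: base=-4, step=-3


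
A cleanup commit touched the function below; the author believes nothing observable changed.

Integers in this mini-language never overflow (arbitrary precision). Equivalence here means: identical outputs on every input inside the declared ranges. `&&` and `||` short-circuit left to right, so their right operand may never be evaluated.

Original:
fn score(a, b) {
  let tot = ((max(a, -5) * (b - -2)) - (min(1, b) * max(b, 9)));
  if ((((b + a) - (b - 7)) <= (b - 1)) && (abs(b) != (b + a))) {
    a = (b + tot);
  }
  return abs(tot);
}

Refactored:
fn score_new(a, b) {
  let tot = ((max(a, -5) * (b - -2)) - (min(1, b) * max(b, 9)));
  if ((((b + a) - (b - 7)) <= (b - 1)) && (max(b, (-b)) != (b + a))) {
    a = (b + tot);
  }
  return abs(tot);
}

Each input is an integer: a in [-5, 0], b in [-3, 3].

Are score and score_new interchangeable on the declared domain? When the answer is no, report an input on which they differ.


Comparing the listings, the differences include: min/max/abs usage differs.
Tracing a=0, b=-1: score: tot = 9; ((((b + a) - (b - 7)) <= (b - 1)) && (abs(b) != (b + a))) -> false; return 9 | score_new: tot = 9; ((((b + a) - (b - 7)) <= (b - 1)) && (max(b, (-b)) != (b + a))) -> false; return 9 — matching result 9.
Checked all 42 inputs in the declared domain: the outputs agree on every one.
verdict: equivalent


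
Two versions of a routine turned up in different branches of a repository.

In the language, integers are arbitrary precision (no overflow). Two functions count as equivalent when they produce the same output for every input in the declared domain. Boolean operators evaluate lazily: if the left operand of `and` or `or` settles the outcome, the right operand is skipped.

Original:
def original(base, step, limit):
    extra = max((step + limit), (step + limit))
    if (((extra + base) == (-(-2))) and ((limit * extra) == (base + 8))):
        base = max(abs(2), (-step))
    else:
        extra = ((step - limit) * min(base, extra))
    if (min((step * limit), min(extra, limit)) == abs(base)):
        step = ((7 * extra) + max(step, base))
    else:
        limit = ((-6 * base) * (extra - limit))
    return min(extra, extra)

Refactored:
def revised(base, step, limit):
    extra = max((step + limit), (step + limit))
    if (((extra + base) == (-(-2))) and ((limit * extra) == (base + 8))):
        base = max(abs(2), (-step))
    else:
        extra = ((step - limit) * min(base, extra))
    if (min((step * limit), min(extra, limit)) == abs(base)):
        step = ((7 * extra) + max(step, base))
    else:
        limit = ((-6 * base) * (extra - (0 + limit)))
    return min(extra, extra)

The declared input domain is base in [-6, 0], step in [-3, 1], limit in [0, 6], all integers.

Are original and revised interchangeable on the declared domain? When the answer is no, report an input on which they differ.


Changes here: arithmetic usage differs, constant usage differs; the full 245-point sweep finds no disagreement.
verdict: equivalent


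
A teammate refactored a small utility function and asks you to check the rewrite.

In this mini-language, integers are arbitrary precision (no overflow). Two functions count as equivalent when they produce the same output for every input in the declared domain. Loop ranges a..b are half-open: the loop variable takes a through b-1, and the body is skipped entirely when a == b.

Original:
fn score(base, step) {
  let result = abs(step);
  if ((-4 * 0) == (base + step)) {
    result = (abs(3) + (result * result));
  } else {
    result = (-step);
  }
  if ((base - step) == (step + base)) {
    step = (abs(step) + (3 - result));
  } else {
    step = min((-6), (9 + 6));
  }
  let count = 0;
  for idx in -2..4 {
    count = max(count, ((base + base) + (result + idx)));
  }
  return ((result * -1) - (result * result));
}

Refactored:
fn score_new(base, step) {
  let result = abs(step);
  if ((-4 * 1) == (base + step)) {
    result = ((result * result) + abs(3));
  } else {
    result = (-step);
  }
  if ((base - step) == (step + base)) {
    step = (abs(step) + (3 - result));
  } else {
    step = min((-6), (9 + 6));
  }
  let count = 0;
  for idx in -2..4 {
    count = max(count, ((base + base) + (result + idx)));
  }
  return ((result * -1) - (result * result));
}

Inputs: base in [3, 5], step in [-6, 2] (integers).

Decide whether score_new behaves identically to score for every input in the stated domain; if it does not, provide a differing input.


On input base=3, step=-3, score returns -156 while score_new returns -12.
verdict: not equivalent; witness: base=3, step=-3


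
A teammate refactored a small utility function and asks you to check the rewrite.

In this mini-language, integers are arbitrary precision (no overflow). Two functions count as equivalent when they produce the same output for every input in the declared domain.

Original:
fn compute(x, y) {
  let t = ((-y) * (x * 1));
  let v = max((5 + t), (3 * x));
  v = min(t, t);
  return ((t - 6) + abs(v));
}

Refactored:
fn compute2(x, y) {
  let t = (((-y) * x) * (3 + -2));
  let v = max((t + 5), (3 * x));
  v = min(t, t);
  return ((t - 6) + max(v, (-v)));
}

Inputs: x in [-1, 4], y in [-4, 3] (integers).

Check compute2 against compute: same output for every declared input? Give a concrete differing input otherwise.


This is a faithful refactor — arithmetic usage differs, plus min/max/abs usage differs, plus constant usage differs, but the computed results match everywhere.
One worked example (x=0, y=-3) — compute: t = 0; v = 5; v = 0; return -6; compute2: t = 0; v = 5; v = 0; return -6; agreement on -6.
An exhaustive pass over the 48 declared inputs shows identical outputs.
verdict: equivalent


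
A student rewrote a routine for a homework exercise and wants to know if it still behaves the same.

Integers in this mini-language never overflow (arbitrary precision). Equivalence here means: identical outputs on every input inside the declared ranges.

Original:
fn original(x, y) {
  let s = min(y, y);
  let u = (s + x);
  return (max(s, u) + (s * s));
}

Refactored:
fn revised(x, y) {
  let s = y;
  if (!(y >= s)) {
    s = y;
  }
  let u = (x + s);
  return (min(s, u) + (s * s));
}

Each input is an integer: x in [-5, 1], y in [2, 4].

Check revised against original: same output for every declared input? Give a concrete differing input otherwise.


Consider the input x=-5, y=2.
original: s becomes 2; next u becomes -3; next final value 6
revised: s becomes 2; next (!(y >= s)) evaluates to false; next u becomes -3; next final value 1
6 vs 1 — the two versions disagree here.
verdict: not equivalent; witness: x=-5, y=2


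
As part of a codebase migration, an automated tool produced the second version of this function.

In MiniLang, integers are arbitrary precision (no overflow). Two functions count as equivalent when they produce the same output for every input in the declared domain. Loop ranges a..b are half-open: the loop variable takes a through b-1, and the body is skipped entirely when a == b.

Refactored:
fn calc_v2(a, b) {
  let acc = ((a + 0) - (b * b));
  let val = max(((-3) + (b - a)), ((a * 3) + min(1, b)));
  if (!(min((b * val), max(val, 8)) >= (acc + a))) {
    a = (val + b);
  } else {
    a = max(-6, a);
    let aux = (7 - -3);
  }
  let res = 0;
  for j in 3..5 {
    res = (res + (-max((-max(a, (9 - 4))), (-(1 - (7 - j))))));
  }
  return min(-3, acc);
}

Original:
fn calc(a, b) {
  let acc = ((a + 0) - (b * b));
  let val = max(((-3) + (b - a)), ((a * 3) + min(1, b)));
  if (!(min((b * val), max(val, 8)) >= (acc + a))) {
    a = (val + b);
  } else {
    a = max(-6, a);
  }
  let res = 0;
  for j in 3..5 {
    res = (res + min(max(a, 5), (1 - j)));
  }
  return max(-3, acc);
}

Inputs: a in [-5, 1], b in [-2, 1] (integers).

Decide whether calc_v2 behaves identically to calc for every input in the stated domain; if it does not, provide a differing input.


There is a counterexample at a=-5, b=-2: -3 on one side, -9 on the other.
calc: acc := -9 | val := 0 | (!(min((b * val), max(val, 8)) >= (acc + a))): false | a := -5 | res := 0 | iter j=3: | res := -2 | iter j=4: | res := -5 | result -3
calc_v2: acc := -9 | val := 0 | (!(min((b * val), max(val, 8)) >= (acc + a))): false | a := -5 | aux := 10 | res := 0 | iter j=3: | res := -3 | iter j=4: | res := -5 | result -9
verdict: not equivalent; witness: a=-5, b=-2


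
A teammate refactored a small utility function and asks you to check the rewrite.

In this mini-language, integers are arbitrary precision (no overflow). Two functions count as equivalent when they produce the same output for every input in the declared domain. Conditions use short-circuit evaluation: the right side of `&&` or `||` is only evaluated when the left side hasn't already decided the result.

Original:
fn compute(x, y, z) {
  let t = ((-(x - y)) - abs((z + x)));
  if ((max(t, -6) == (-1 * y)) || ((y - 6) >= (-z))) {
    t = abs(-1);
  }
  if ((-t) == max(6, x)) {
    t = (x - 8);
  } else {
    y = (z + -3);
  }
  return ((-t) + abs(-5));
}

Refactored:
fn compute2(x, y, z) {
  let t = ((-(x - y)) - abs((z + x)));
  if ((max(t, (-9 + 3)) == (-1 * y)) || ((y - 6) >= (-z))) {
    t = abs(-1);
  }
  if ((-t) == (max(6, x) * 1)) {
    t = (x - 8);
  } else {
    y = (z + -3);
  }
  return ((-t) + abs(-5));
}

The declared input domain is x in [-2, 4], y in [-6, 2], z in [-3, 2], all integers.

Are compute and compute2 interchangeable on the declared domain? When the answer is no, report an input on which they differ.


Behavior is preserved: although arithmetic usage differs, constant usage differs, the outputs never diverge.
Tracing x=2, y=1, z=-1: compute: t := -2 | ((max(t, -6) == (-1 * y)) || ((y - 6) >= (-z))): false | ((-t) == max(6, x)): false | y := -4 | result 7 | compute2: t := -2 | ((max(t, (-9 + 3)) == (-1 * y)) || ((y - 6) >= (-z))): false | ((-t) == (max(6, x) * 1)): false | y := -4 | result 7 — matching result 7.
Checked all 378 inputs in the declared domain: the outputs agree on every one.
verdict: equivalent


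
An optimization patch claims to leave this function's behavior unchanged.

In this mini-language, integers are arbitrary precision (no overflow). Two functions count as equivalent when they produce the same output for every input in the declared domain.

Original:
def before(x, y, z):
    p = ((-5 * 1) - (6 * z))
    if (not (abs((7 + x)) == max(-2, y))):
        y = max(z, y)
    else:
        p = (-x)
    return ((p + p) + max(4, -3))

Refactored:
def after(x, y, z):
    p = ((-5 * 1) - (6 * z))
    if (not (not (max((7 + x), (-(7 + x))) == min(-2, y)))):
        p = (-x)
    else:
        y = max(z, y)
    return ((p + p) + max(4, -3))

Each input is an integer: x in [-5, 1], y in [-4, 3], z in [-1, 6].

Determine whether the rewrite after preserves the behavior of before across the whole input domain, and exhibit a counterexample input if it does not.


Try x=-5, y=2, z=-1.
before: p := 1 | (not (abs((7 + x)) == max(-2, y))): false | p := 5 | result 14
after: p := 1 | (not (not (max((7 + x), (-(7 + x))) == min(-2, y)))): false | y := 2 | result 6
14 vs 6 — the two versions disagree here.
verdict: not equivalent; witness: x=-5, y=2, z=-1


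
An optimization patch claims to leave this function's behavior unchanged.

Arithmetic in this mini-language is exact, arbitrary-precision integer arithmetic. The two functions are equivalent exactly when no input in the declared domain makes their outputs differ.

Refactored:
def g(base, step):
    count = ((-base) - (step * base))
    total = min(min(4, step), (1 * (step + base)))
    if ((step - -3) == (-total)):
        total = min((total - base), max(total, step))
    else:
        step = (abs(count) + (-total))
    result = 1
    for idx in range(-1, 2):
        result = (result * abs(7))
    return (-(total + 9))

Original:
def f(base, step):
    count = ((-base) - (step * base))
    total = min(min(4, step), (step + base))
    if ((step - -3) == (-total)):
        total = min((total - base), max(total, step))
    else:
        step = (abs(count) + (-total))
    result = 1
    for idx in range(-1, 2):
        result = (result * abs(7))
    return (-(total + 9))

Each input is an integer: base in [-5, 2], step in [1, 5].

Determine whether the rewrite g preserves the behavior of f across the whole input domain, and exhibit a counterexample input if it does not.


Comparing the listings, the differences include: arithmetic usage differs; constant usage differs.
Tracing base=-3, step=4: f: count := 15 | total := 1 | ((step - -3) == (-total)): false | step := 14 | result := 1 | iter idx=-1: | result := 7 | iter idx=0: | result := 49 | iter idx=1: | result := 343 | result -10 | g: count := 15 | total := 1 | ((step - -3) == (-total)): false | step := 14 | result := 1 | iter idx=-1: | result := 7 | iter idx=0: | result := 49 | iter idx=1: | result := 343 | result -10 — matching result -10.
An exhaustive pass over the 40 declared inputs shows identical outputs.
verdict: equivalent


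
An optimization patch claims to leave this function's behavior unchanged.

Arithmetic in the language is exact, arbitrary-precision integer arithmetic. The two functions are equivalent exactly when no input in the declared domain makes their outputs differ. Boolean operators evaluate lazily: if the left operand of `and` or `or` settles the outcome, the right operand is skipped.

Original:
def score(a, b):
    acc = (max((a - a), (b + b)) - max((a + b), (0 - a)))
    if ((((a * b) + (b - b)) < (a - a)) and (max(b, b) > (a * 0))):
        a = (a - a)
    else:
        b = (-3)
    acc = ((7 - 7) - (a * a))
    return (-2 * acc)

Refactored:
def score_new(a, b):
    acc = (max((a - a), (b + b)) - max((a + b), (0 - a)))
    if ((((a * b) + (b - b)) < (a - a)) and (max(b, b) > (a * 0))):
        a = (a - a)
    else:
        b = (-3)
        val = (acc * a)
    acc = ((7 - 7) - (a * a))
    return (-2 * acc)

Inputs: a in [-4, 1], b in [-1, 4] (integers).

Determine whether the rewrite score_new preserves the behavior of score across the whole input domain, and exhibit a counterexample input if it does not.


Comparing the listings, the differences include: local variable names differ; also arithmetic usage differs; also statement counts differ.
As a probe, take a=-4, b=4: score runs acc=4, then ((((a * b) + (b - b)) < (a - a)) and (max(b, b) > (a * 0))) is true, then a=0, then acc=0, then returns 0; score_new runs acc=4, then ((((a * b) + (b - b)) < (a - a)) and (max(b, b) > (a * 0))) is true, then a=0, then acc=0, then returns 0; both end at 0.
Checked all 36 inputs in the declared domain: the outputs agree on every one.
verdict: equivalent


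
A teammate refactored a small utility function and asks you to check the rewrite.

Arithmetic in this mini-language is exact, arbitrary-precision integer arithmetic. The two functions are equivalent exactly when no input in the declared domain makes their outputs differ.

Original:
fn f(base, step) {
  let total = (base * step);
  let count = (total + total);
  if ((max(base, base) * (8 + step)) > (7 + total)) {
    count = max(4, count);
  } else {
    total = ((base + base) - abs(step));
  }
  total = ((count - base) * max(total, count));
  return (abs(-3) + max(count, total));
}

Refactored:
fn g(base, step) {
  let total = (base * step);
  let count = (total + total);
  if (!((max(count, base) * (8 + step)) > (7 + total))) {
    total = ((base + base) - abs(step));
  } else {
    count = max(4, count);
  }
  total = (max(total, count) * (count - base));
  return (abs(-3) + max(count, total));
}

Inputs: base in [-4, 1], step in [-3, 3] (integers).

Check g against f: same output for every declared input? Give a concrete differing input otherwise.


These are not equivalent — on base=-1, step=-1 the outputs split (9 vs 23).
f: total=1, then count=2, then ((max(base, base) * (8 + step)) > (7 + total)) is false, then total=-3, then total=6, then returns 9
g: total=1, then count=2, then (!((max(count, base) * (8 + step)) > (7 + total))) is false, then count=4, then total=20, then returns 23
verdict: not equivalent; witness: base=-1, step=-1


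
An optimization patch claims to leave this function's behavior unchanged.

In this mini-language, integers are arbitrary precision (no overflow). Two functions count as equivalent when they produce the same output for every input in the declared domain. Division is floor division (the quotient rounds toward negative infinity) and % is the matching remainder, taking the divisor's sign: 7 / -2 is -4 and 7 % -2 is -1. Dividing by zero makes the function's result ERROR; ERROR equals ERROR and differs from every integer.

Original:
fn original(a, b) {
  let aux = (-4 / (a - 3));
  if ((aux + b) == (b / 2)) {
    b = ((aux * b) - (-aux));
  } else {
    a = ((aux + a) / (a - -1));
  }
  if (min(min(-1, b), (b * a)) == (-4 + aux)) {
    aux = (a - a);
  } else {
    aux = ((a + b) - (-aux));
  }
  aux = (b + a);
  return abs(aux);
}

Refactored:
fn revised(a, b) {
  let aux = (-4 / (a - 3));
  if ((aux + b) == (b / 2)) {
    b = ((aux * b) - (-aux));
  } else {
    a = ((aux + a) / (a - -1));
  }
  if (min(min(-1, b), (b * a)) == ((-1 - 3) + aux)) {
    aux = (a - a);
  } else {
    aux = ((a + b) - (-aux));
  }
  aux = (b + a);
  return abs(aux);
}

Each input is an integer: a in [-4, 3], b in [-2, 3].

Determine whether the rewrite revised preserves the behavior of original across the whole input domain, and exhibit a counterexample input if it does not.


The two are interchangeable: arithmetic usage differs, plus constant usage differs, and every declared input agrees.
One worked example (a=3, b=-2) — original: hits division by zero so the output is ERROR; revised: hits division by zero so the output is ERROR; agreement on ERROR.
Sweeping the whole domain (48 inputs) finds no disagreement.
verdict: equivalent


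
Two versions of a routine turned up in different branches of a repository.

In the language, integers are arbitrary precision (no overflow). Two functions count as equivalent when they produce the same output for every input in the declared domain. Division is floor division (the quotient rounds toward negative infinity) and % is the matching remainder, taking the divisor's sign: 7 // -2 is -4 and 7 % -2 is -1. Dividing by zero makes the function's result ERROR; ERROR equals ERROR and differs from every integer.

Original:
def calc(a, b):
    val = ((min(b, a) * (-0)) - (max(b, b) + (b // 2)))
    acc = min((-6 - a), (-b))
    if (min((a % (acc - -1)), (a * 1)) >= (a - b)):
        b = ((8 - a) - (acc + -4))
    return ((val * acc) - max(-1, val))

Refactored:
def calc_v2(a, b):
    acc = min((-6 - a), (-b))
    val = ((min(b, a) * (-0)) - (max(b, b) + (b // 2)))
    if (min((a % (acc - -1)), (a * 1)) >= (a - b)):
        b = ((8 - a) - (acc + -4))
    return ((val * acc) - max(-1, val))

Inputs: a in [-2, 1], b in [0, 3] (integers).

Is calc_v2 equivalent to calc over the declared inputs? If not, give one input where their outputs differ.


This is a faithful refactor — same computation, different form, but the computed results match everywhere.
As a probe, take a=1, b=3: calc runs val becomes -4; next acc becomes -7; next (min((a % (acc - -1)), (a * 1)) >= (a - b)) evaluates to false; next final value 29; calc_v2 runs acc becomes -7; next val becomes -4; next (min((a % (acc - -1)), (a * 1)) >= (a - b)) evaluates to false; next final value 29; both end at 29.
Across all 16 domain points the two functions coincide.
verdict: equivalent


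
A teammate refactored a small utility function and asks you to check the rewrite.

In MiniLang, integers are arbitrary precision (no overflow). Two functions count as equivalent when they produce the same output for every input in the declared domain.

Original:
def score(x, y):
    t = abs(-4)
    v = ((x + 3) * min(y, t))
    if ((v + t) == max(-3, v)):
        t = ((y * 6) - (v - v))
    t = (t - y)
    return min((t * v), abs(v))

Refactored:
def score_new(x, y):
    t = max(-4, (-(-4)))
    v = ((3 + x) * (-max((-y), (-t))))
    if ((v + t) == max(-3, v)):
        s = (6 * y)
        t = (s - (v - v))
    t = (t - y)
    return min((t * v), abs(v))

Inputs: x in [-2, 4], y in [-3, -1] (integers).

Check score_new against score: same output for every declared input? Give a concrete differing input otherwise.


This is a faithful refactor — constant usage differs; min/max/abs usage differs; statement counts differ; local variable names differ, but the computed results match everywhere.
Tracing x=0, y=-3: score: t becomes 4; next v becomes -9; next ((v + t) == max(-3, v)) evaluates to false; next t becomes 7; next final value -63 | score_new: t becomes 4; next v becomes -9; next ((v + t) == max(-3, v)) evaluates to false; next t becomes 7; next final value -63 — matching result -63.
Sweeping the whole domain (21 inputs) finds no disagreement.
verdict: equivalent


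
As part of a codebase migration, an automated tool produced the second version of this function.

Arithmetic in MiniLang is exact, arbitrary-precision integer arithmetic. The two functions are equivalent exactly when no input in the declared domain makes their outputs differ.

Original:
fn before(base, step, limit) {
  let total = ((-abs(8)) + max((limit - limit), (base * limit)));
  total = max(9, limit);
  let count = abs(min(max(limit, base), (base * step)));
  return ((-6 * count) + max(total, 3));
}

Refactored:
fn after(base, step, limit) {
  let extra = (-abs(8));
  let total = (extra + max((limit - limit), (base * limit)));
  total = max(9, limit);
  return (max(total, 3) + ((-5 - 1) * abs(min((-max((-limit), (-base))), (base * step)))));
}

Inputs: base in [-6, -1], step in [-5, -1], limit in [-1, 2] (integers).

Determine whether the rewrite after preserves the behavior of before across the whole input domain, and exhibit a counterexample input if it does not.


base=-6, step=-5, limit=-1 yields 3 from before but -27 from after.
verdict: not equivalent; witness: base=-6, step=-5, limit=-1


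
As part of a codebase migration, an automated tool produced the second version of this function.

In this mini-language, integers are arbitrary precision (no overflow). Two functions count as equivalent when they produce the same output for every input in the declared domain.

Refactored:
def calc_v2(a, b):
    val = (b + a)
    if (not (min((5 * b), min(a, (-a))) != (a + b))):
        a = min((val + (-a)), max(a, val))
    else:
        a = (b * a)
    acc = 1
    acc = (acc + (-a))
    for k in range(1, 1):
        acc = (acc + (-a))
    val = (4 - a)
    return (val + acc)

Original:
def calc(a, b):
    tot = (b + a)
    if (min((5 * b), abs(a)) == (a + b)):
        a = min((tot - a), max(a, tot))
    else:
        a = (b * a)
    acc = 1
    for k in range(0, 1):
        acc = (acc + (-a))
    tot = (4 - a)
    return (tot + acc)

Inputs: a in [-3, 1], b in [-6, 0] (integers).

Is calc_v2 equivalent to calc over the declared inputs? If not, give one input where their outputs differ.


Try a=-3, b=0.
calc: tot becomes -3; next (min((5 * b), abs(a)) == (a + b)) evaluates to false; next a becomes 0; next acc becomes 1; next at k=0:; next acc becomes 1; next tot becomes 4; next final value 5
calc_v2: val becomes -3; next (not (min((5 * b), min(a, (-a))) != (a + b))) evaluates to true; next a becomes -3; next acc becomes 1; next acc becomes 4; next k never enters its loop body; next val becomes 7; next final value 11
5 vs 11 — the two versions disagree here.
verdict: not equivalent; witness: a=-3, b=0


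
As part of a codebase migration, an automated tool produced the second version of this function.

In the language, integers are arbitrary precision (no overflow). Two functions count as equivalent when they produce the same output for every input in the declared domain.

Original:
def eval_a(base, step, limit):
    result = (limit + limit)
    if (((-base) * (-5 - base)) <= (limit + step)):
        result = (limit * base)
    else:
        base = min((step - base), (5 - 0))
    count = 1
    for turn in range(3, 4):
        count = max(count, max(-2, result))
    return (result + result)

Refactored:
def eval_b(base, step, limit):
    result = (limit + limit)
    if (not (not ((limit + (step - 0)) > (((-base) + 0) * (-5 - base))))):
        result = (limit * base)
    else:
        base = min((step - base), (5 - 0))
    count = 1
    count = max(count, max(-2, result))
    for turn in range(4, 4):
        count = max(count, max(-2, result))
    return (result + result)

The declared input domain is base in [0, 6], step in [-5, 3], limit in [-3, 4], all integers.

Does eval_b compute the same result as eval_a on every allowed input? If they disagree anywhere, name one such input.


Input base=0, step=-4, limit=4: 0 from eval_a versus 16 from eval_b.
verdict: not equivalent; witness: base=0, step=-4, limit=4


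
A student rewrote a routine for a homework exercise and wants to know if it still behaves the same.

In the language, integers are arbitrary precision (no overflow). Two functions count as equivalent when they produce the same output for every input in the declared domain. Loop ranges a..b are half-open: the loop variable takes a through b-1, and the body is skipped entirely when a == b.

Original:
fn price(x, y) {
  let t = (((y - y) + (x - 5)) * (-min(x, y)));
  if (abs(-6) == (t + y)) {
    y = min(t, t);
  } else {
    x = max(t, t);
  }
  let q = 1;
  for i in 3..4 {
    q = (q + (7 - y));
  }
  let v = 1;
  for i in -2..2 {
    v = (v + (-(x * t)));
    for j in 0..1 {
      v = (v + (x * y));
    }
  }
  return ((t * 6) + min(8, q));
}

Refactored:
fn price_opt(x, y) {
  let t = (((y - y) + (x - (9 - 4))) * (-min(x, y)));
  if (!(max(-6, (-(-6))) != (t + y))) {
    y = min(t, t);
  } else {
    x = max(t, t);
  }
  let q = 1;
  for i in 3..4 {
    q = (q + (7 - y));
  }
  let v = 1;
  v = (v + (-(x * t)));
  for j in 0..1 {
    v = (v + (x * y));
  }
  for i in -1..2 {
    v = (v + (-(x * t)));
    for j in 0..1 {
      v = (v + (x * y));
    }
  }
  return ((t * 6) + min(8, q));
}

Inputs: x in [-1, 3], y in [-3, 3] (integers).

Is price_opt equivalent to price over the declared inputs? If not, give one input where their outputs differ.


The two are interchangeable: comparison usage differs, plus statement counts differ, plus min/max/abs usage differs, plus boolean connective usage differs, plus constant usage differs, plus loop structure differs, plus arithmetic usage differs, and every declared input agrees.
As a probe, take x=2, y=2: price runs t becomes 6; next (abs(-6) == (t + y)) evaluates to false; next x becomes 6; next q becomes 1; next at i=3:; next q becomes 6; next v becomes 1; next at i=-2:; next v becomes -35; next at j=0:; next v becomes -23; next at i=-1:; next v becomes -59; next at j=0:; next v becomes -47; next at i=0:; next v becomes -83; next at j=0:; next v becomes -71; next at i=1:; next v becomes -107; next at j=0:; next v becomes -95; next final value 42; price_opt runs t becomes 6; next (!(max(-6, (-(-6))) != (t + y))) evaluates to false; next x becomes 6; next q becomes 1; next at i=3:; next q becomes 6; next v becomes 1; next v becomes -35; next at j=0:; next v becomes -23; next at i=-1:; next v becomes -59; next at j=0:; next v becomes -47; next at i=0:; next v becomes -83; next at j=0:; next v becomes -71; next at i=1:; next v becomes -107; next at j=0:; next v becomes -95; next final value 42; both end at 42.
Across all 35 domain points the two functions coincide.
verdict: equivalent


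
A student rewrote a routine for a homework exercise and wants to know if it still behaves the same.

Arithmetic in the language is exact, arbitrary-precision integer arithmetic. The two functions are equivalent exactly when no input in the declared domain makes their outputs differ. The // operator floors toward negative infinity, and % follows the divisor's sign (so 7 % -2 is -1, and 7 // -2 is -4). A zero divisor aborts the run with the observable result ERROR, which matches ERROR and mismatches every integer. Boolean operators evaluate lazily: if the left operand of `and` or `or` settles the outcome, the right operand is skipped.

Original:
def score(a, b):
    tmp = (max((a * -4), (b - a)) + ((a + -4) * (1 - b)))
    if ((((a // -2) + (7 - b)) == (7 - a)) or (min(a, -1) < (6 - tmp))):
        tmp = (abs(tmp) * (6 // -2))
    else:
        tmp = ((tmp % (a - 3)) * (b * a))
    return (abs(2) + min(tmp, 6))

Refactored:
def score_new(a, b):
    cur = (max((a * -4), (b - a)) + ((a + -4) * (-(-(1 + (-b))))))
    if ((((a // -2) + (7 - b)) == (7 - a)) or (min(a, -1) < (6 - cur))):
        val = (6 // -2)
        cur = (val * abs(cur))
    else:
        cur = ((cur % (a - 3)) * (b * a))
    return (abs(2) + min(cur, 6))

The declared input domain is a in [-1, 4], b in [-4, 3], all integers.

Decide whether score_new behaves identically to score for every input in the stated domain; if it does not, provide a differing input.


Reading the diff, among the changes: statement counts differ; local variable names differ; arithmetic usage differs.
As a probe, take a=1, b=-2: score runs tmp := -12 | ((((a // -2) + (7 - b)) == (7 - a)) or (min(a, -1) < (6 - tmp))): true | tmp := -36 | result -34; score_new runs cur := -12 | ((((a // -2) + (7 - b)) == (7 - a)) or (min(a, -1) < (6 - cur))): true | val := -3 | cur := -36 | result -34; both end at -34.
Every one of the 48 inputs gives matching results.
verdict: equivalent
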